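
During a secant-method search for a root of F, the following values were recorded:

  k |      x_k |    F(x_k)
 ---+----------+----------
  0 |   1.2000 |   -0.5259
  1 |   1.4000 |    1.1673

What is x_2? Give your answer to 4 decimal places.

x_2 = 1.4000 − 1.1673·(1.4000 − 1.2000) / (1.1673 − (-0.5259))
   = 1.4000 − (0.233460)/(1.693200) = 1.262119

1.2621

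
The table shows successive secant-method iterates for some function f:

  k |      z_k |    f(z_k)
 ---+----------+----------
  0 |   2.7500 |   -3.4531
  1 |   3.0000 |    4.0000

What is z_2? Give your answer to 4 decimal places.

2.8658

z_2 = 3.0000 − 4.0000·(3.0000 − 2.7500) / (4.0000 − (-3.4531))
   = 3.0000 − (1.000000)/(7.453100) = 2.865828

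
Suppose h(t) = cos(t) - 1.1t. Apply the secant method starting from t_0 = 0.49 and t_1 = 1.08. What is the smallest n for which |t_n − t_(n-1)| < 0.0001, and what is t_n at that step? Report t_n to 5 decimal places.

n = 5, t_n = 0.69704

h(0.49) = 0.3433329, h(1.08) = -0.7166716
t_2 = 1.0800000 − (-0.7166716)·(0.5900000)/(-1.0600045) = 0.6810996;  |Δ| = 0.3989004
h(0.6810996) = 0.0276713
t_3 = 0.6810996 − 0.0276713·(-0.3989004)/(0.7443430) = 0.6959289;  |Δ| = 0.0148293
h(0.6959289) = 0.0019367
t_4 = 0.6959289 − 0.0019367·(0.0148293)/(-0.0257346) = 0.6970449;  |Δ| = 0.0011160
h(0.6970449) = -0.0000069
t_5 = 0.6970449 − (-0.0000069)·(0.0011160)/(-0.0019436) = 0.6970410;  |Δ| = 0.0000039
|t_5 − t_4| = 0.0000039 < 0.0001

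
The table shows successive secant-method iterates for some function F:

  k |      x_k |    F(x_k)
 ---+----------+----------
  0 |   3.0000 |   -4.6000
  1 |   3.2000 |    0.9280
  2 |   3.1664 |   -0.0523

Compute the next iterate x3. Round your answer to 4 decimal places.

3.1682

x3 = 3.1664 − (-0.0523)·(3.1664 − 3.2000) / (-0.0523 − 0.9280)
   = 3.1664 − (0.001757)/(-0.980300) = 3.168193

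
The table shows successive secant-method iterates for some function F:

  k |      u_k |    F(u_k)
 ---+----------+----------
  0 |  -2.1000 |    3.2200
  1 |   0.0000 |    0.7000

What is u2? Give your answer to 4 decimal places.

0.5833

u2 = 0.0000 − 0.7000·(0.0000 − (-2.1000)) / (0.7000 − 3.2200)
   = 0.0000 − (1.470000)/(-2.520000) = 0.583333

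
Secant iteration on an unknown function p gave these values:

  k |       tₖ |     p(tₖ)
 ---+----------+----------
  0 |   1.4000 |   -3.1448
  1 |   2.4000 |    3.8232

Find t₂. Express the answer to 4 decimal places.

t₂ = 2.4000 − 3.8232·(2.4000 − 1.4000) / (3.8232 − (-3.1448))
   = 2.4000 − (3.823200)/(6.968000) = 1.851320

1.8513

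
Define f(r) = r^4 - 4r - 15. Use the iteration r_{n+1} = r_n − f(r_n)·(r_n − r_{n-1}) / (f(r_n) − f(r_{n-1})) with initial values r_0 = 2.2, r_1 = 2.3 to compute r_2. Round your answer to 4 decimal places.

f(2.2) = -0.374400, f(2.3) = 3.784100
r_2 = 2.300000 − 3.784100·(2.300000 − 2.200000) / (3.784100 − (-0.374400)) = 2.300000 − (0.378410)/(4.158500) = 2.209003

2.2090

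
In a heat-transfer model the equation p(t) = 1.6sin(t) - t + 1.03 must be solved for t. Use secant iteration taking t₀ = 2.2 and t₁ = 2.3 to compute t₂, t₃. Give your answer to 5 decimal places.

2.26165, 2.26237

p(2.2) = 0.1235942, p(2.3) = -0.0768717
t₂ = 2.3000000 − (-0.0768717)·(2.3000000 − 2.2000000) / (-0.0768717 − 0.1235942) = 2.3000000 − (-0.0076872)/(-0.2004659) = 2.2616535
p(2.2616535) = 0.0014667
t₃ = 2.2616535 − 0.0014667·(2.2616535 − 2.3000000) / (0.0014667 − (-0.0768717)) = 2.2616535 − (-0.0000562)/(0.0783383) = 2.2623714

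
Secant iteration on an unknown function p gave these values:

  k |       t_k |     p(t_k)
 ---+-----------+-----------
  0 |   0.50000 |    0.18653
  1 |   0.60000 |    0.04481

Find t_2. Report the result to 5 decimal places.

0.63162

t_2 = 0.60000 − 0.04481·(0.60000 − 0.50000) / (0.04481 − 0.18653)
   = 0.60000 − (0.0044810)/(-0.1417200) = 0.6316187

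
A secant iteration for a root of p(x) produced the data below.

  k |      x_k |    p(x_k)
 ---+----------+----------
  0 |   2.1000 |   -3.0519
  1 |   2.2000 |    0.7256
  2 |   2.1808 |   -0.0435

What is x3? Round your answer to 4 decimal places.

x3 = 2.1808 − (-0.0435)·(2.1808 − 2.2000) / (-0.0435 − 0.7256)
   = 2.1808 − (0.000835)/(-0.769100) = 2.181886

2.1819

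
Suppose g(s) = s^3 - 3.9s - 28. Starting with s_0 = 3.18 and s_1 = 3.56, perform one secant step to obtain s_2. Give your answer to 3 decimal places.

g(3.18) = -8.24457, g(3.56) = 3.23402
s_2 = 3.56000 − 3.23402·(3.56000 − 3.18000) / (3.23402 − (-8.24457)) = 3.56000 − (1.22893)/(11.47858) = 3.45294

3.453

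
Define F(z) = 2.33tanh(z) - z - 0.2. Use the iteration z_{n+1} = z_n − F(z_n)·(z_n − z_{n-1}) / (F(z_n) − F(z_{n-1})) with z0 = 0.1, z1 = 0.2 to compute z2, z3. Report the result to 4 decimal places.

F(0.1) = -0.067774, F(0.2) = 0.059884
z2 = 0.200000 − 0.059884·(0.200000 − 0.100000) / (0.059884 − (-0.067774)) = 0.200000 − (0.005988)/(0.127658) = 0.153090
F(0.153090) = 0.000849
z3 = 0.153090 − 0.000849·(0.153090 − 0.200000) / (0.000849 − 0.059884) = 0.153090 − (-0.000040)/(-0.059036) = 0.152415

0.1531, 0.1524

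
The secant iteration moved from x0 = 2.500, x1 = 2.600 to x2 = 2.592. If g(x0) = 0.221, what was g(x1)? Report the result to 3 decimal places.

The secant line through (2.500, 0.221) and (2.600, g(x1)) crosses zero at x2 = 2.592.
So (2.500, 0.221), (2.600, g(x1)), (2.592, 0) are collinear:
g(x1) = 0.221 · (2.600 − 2.592) / (2.500 − 2.592) = 0.221 · (0.00800)/(-0.09200) = -0.01922

-0.019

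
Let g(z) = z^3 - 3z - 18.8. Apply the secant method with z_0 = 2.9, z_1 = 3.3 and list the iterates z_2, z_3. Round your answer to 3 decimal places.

3.020, 3.032

g(2.9) = -3.11100, g(3.3) = 7.23700
z_2 = 3.30000 − 7.23700·(3.30000 − 2.90000) / (7.23700 − (-3.11100)) = 3.30000 − (2.89480)/(10.34800) = 3.02026
g(3.02026) = -0.31018
z_3 = 3.02026 − (-0.31018)·(3.02026 − 3.30000) / (-0.31018 − 7.23700) = 3.02026 − (0.08677)/(-7.54718) = 3.03175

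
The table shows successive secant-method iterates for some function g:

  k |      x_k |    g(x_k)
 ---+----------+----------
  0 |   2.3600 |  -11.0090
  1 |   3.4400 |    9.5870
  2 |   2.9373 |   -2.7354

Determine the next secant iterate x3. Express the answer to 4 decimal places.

x3 = 2.9373 − (-2.7354)·(2.9373 − 3.4400) / (-2.7354 − 9.5870)
   = 2.9373 − (1.375086)/(-12.322400) = 3.048892

3.0489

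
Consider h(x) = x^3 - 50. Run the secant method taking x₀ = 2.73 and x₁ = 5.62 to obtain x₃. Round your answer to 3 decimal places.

h(2.73) = -29.65358, h(5.62) = 127.50433
x₂ = 5.62000 − 127.50433·(5.62000 − 2.73000) / (127.50433 − (-29.65358)) = 5.62000 − (368.48751)/(157.15791) = 3.27530
h(3.27530) = -14.86379
x₃ = 3.27530 − (-14.86379)·(3.27530 − 5.62000) / (-14.86379 − 127.50433) = 3.27530 − (34.85107)/(-142.36812) = 3.52010

3.520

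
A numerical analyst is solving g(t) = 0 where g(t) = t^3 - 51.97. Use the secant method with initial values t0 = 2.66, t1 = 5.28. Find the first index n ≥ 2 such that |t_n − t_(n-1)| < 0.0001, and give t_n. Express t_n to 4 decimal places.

g(2.66) = -33.148904, g(5.28) = 95.227952
t2 = 5.280000 − 95.227952·(2.620000)/(128.376856) = 3.336525;  |Δ| = 1.943475
g(3.336525) = -14.826478
t3 = 3.336525 − (-14.826478)·(-1.943475)/(-110.054430) = 3.598349;  |Δ| = 0.261824
g(3.598349) = -5.378168
t4 = 3.598349 − (-5.378168)·(0.261824)/(9.448310) = 3.747384;  |Δ| = 0.149035
g(3.747384) = 0.654103
t5 = 3.747384 − 0.654103·(0.149035)/(6.032271) = 3.731224;  |Δ| = 0.016161
g(3.731224) = -0.023786
t6 = 3.731224 − (-0.023786)·(-0.016161)/(-0.677889) = 3.731791;  |Δ| = 0.000567
g(3.731791) = -0.000099
t7 = 3.731791 − (-0.000099)·(0.000567)/(0.023687) = 3.731793;  |Δ| = 0.000002
|t7 − t6| = 0.000002 < 0.0001

n = 7, t_n = 3.7318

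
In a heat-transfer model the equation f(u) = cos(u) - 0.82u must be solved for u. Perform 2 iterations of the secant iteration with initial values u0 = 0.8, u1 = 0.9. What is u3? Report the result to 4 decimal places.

0.8263

f(0.8) = 0.040707, f(0.9) = -0.116390
u2 = 0.900000 − (-0.116390)·(0.900000 − 0.800000) / (-0.116390 − 0.040707) = 0.900000 − (-0.011639)/(-0.157097) = 0.825912
f(0.825912) = 0.000639
u3 = 0.825912 − 0.000639·(0.825912 − 0.900000) / (0.000639 − (-0.116390)) = 0.825912 − (-0.000047)/(0.117029) = 0.826316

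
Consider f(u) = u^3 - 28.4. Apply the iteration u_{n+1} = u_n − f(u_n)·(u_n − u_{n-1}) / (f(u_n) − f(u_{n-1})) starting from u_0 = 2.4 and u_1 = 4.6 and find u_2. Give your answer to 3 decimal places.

f(2.4) = -14.57600, f(4.6) = 68.93600
u_2 = 4.60000 − 68.93600·(4.60000 − 2.40000) / (68.93600 − (-14.57600)) = 4.60000 − (151.65920)/(83.51200) = 2.78398

2.784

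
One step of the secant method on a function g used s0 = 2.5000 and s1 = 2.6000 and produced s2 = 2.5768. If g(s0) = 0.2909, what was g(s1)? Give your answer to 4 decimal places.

-0.0879

The secant line through (2.5000, 0.2909) and (2.6000, g(s1)) crosses zero at s2 = 2.5768.
So (2.5000, 0.2909), (2.6000, g(s1)), (2.5768, 0) are collinear:
g(s1) = 0.2909 · (2.6000 − 2.5768) / (2.5000 − 2.5768) = 0.2909 · (0.023200)/(-0.076800) = -0.087876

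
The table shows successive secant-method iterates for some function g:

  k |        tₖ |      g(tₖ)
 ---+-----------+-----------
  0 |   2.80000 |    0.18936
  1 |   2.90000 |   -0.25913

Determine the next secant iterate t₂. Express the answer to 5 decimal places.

2.84222

t₂ = 2.90000 − (-0.25913)·(2.90000 − 2.80000) / (-0.25913 − 0.18936)
   = 2.90000 − (-0.0259130)/(-0.4484900) = 2.8422217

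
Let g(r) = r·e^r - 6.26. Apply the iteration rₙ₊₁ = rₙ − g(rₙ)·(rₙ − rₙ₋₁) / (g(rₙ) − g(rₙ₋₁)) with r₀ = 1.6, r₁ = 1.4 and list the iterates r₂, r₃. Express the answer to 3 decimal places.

1.452, 1.458

g(1.6) = 1.66485, g(1.4) = -0.58272
r₂ = 1.40000 − (-0.58272)·(1.40000 − 1.60000) / (-0.58272 − 1.66485) = 1.40000 − (0.11654)/(-2.24757) = 1.45185
g(1.45185) = -0.05910
r₃ = 1.45185 − (-0.05910)·(1.45185 − 1.40000) / (-0.05910 − (-0.58272)) = 1.45185 − (-0.00306)/(0.52362) = 1.45771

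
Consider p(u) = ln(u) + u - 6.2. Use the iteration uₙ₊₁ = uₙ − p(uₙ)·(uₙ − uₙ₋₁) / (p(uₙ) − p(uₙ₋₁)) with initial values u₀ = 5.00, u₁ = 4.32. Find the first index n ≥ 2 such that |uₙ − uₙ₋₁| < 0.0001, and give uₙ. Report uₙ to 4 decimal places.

p(5.00) = 0.409438, p(4.32) = -0.416745
u₂ = 4.320000 − (-0.416745)·(-0.680000)/(-0.826183) = 4.663007;  |Δ| = 0.343007
p(4.663007) = 0.002667
u₃ = 4.663007 − 0.002667·(0.343007)/(0.419412) = 4.660825;  |Δ| = 0.002182
p(4.660825) = 0.000018
u₄ = 4.660825 − 0.000018·(-0.002182)/(-0.002649) = 4.660811;  |Δ| = 0.000015
|u₄ − u₃| = 0.000015 < 0.0001

n = 4, uₙ = 4.6608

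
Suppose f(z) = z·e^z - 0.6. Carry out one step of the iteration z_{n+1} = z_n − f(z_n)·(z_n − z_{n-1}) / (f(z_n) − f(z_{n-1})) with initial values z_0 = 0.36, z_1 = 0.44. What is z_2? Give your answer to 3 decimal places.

f(0.36) = -0.08400, f(0.44) = 0.08319
z_2 = 0.44000 − 0.08319·(0.44000 − 0.36000) / (0.08319 − (-0.08400)) = 0.44000 − (0.00666)/(0.16719) = 0.40019

0.400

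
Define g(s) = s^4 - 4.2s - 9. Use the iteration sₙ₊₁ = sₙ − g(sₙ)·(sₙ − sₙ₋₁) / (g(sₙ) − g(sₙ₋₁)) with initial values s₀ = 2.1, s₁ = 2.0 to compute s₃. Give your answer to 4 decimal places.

2.0484

g(2.1) = 1.628100, g(2.0) = -1.400000
s₂ = 2.000000 − (-1.400000)·(2.000000 − 2.100000) / (-1.400000 − 1.628100) = 2.000000 − (0.140000)/(-3.028100) = 2.046234
g(2.046234) = -0.062609
s₃ = 2.046234 − (-0.062609)·(2.046234 − 2.000000) / (-0.062609 − (-1.400000)) = 2.046234 − (-0.002895)/(1.337391) = 2.048398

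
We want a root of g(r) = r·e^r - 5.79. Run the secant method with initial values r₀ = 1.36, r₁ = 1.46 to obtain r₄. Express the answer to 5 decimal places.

1.41149

g(1.36) = -0.4911771, g(1.46) = 0.4967009
r₂ = 1.4600000 − 0.4967009·(1.4600000 − 1.3600000) / (0.4967009 − (-0.4911771)) = 1.4600000 − (0.0496701)/(0.9878780) = 1.4097204
g(1.4097204) = -0.0174621
r₃ = 1.4097204 − (-0.0174621)·(1.4097204 − 1.4600000) / (-0.0174621 − 0.4967009) = 1.4097204 − (0.0008780)/(-0.5141630) = 1.4114280
g(1.4114280) = -0.0005922
r₄ = 1.4114280 − (-0.0005922)·(1.4114280 − 1.4097204) / (-0.0005922 − (-0.0174621)) = 1.4114280 − (-0.0000010)/(0.0168699) = 1.4114880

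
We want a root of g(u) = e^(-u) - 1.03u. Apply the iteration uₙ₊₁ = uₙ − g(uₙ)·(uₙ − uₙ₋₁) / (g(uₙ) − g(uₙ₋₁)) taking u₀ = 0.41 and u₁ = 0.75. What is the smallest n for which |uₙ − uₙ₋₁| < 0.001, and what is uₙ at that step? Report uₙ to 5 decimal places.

g(0.41) = 0.2413503, g(0.75) = -0.3001334
u₂ = 0.7500000 − (-0.3001334)·(0.3400000)/(-0.5414837) = 0.5615449;  |Δ| = 0.1884551
g(0.5615449) = -0.0080639
u₃ = 0.5615449 − (-0.0080639)·(-0.1884551)/(0.2920695) = 0.5563417;  |Δ| = 0.0052032
g(0.5563417) = 0.0002706
u₄ = 0.5563417 − 0.0002706·(-0.0052032)/(0.0083345) = 0.5565106;  |Δ| = 0.0001689
|u₄ − u₃| = 0.0001689 < 0.001

n = 4, uₙ = 0.55651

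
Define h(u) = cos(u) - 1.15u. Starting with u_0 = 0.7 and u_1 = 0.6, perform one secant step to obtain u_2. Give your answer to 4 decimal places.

h(0.7) = -0.040158, h(0.6) = 0.135336
u_2 = 0.600000 − 0.135336·(0.600000 − 0.700000) / (0.135336 − (-0.040158)) = 0.600000 − (-0.013534)/(0.175493) = 0.677117

0.6771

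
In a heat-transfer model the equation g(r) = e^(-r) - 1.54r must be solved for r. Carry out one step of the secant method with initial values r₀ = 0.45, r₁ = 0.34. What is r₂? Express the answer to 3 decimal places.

g(0.45) = -0.05537, g(0.34) = 0.18817
r₂ = 0.34000 − 0.18817·(0.34000 − 0.45000) / (0.18817 − (-0.05537)) = 0.34000 − (-0.02070)/(0.24354) = 0.42499

0.425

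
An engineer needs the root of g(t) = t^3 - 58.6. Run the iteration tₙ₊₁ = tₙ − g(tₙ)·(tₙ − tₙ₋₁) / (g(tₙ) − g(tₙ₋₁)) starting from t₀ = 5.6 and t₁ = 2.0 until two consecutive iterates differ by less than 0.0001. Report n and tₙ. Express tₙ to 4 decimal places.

n = 8, tₙ = 3.8842

g(5.6) = 117.016000, g(2.0) = -50.600000
t₂ = 2.000000 − (-50.600000)·(-3.600000)/(-167.616000) = 3.086770;  |Δ| = 1.086770
g(3.086770) = -29.188802
t₃ = 3.086770 − (-29.188802)·(1.086770)/(21.411198) = 4.568308;  |Δ| = 1.481538
g(4.568308) = 36.738019
t₄ = 4.568308 − 36.738019·(1.481538)/(65.926821) = 3.742714;  |Δ| = 0.825594
g(3.742714) = -6.172402
t₅ = 3.742714 − (-6.172402)·(-0.825594)/(-42.910420) = 3.861471;  |Δ| = 0.118757
g(3.861471) = -1.021779
t₆ = 3.861471 − (-1.021779)·(0.118757)/(5.150623) = 3.885030;  |Δ| = 0.023559
g(3.885030) = 0.038521
t₇ = 3.885030 − 0.038521·(0.023559)/(1.060300) = 3.884174;  |Δ| = 0.000856
g(3.884174) = -0.000226
t₈ = 3.884174 − (-0.000226)·(-0.000856)/(-0.038747) = 3.884179;  |Δ| = 0.000005
|t₈ − t₇| = 0.000005 < 0.0001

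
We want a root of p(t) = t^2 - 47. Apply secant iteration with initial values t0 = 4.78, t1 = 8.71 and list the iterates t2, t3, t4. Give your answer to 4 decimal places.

6.5703, 6.8210, 6.8564

p(4.78) = -24.151600, p(8.71) = 28.864100
t2 = 8.710000 − 28.864100·(8.710000 − 4.780000) / (28.864100 − (-24.151600)) = 8.710000 − (113.435913)/(53.015700) = 6.570334
p(6.570334) = -3.830717
t3 = 6.570334 − (-3.830717)·(6.570334 − 8.710000) / (-3.830717 − 28.864100) = 6.570334 − (8.196456)/(-32.694817) = 6.821029
p(6.821029) = -0.473557
t4 = 6.821029 − (-0.473557)·(6.821029 − 6.570334) / (-0.473557 − (-3.830717)) = 6.821029 − (-0.118719)/(3.357160) = 6.856392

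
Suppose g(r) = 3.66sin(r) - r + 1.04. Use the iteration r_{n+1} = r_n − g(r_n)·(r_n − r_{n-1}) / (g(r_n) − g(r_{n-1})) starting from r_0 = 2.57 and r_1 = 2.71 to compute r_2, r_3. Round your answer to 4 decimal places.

2.6770, 2.6777

g(2.57) = 0.449958, g(2.71) = -0.138956
r_2 = 2.710000 − (-0.138956)·(2.710000 − 2.570000) / (-0.138956 − 0.449958) = 2.710000 − (-0.019454)/(-0.588915) = 2.676967
g(2.676967) = 0.003038
r_3 = 2.676967 − 0.003038·(2.676967 − 2.710000) / (0.003038 − (-0.138956)) = 2.676967 − (-0.000100)/(0.141994) = 2.677673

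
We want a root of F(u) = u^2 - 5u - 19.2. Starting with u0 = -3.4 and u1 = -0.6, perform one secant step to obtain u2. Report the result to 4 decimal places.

-2.3600

F(-3.4) = 9.360000, F(-0.6) = -15.840000
u2 = -0.600000 − (-15.840000)·(-0.600000 − (-3.400000)) / (-15.840000 − 9.360000) = -0.600000 − (-44.352000)/(-25.200000) = -2.360000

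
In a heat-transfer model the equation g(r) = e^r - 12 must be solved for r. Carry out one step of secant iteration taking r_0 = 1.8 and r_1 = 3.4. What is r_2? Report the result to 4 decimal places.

g(1.8) = -5.950353, g(3.4) = 17.964100
r_2 = 3.400000 − 17.964100·(3.400000 − 1.800000) / (17.964100 − (-5.950353)) = 3.400000 − (28.742560)/(23.914453) = 2.198109

2.1981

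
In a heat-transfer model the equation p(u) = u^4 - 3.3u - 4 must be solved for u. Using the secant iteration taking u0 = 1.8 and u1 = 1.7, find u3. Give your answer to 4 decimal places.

1.7715

p(1.8) = 0.557600, p(1.7) = -1.257900
u2 = 1.700000 − (-1.257900)·(1.700000 − 1.800000) / (-1.257900 − 0.557600) = 1.700000 − (0.125790)/(-1.815500) = 1.769287
p(1.769287) = -0.039396
u3 = 1.769287 − (-0.039396)·(1.769287 − 1.700000) / (-0.039396 − (-1.257900)) = 1.769287 − (-0.002730)/(1.218504) = 1.771527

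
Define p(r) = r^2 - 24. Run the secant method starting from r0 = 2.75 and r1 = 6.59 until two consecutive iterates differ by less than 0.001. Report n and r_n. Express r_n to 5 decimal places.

n = 6, r_n = 4.89898

p(2.75) = -16.4375000, p(6.59) = 19.4281000
r2 = 6.5900000 − 19.4281000·(3.8400000)/(35.8656000) = 4.5099036;  |Δ| = 2.0800964
p(4.5099036) = -3.6607692
r3 = 4.5099036 − (-3.6607692)·(-2.0800964)/(-23.0888692) = 4.8397055;  |Δ| = 0.3298019
p(4.8397055) = -0.5772504
r4 = 4.8397055 − (-0.5772504)·(0.3298019)/(3.0835187) = 4.9014461;  |Δ| = 0.0617406
p(4.9014461) = 0.0241741
r5 = 4.9014461 − 0.0241741·(0.0617406)/(0.6014245) = 4.8989645;  |Δ| = 0.0024816
p(4.8989645) = -0.0001471
r6 = 4.8989645 − (-0.0001471)·(-0.0024816)/(-0.0243211) = 4.8989795;  |Δ| = 0.0000150
|r6 − r5| = 0.0000150 < 0.001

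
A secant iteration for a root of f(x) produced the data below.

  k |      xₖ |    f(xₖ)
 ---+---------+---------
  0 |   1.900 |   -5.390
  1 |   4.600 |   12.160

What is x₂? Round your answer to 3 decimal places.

2.729

x₂ = 4.600 − 12.160·(4.600 − 1.900) / (12.160 − (-5.390))
   = 4.600 − (32.83200)/(17.55000) = 2.72923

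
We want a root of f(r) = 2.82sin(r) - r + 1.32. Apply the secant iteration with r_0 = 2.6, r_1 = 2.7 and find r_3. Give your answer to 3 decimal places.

2.650

f(2.6) = 0.17371, f(2.7) = -0.17479
r_2 = 2.70000 − (-0.17479)·(2.70000 − 2.60000) / (-0.17479 − 0.17371) = 2.70000 − (-0.01748)/(-0.34850) = 2.64985
f(2.64985) = 0.00166
r_3 = 2.64985 − 0.00166·(2.64985 − 2.70000) / (0.00166 − (-0.17479)) = 2.64985 − (-0.00008)/(0.17645) = 2.65032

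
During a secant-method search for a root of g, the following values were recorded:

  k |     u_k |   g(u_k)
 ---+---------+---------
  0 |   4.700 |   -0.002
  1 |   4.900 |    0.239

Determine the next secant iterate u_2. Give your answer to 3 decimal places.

u_2 = 4.900 − 0.239·(4.900 − 4.700) / (0.239 − (-0.002))
   = 4.900 − (0.04780)/(0.24100) = 4.70166

4.702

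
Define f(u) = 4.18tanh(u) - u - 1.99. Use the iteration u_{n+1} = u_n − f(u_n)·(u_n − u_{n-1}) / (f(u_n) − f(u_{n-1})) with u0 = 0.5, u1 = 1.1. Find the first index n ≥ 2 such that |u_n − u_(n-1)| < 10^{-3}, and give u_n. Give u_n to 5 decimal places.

f(0.5) = -0.5583503, f(1.1) = 0.2560859
u2 = 1.1000000 − 0.2560859·(0.6000000)/(0.8144362) = 0.9113400;  |Δ| = 0.1886600
f(0.9113400) = 0.1156786
u3 = 0.9113400 − 0.1156786·(-0.1886600)/(-0.1404073) = 0.7559070;  |Δ| = 0.1554330
f(0.7559070) = -0.0763092
u4 = 0.7559070 − (-0.0763092)·(-0.1554330)/(-0.1919878) = 0.8176868;  |Δ| = 0.0617798
f(0.8176868) = 0.0088343
u5 = 0.8176868 − 0.0088343·(0.0617798)/(0.0851434) = 0.8112767;  |Δ| = 0.0064101
f(0.8112767) = 0.0005519
u6 = 0.8112767 − 0.0005519·(-0.0064101)/(-0.0082823) = 0.8108495;  |Δ| = 0.0004272
|u6 − u5| = 0.0004272 < 10^{-3}

n = 6, u_n = 0.81085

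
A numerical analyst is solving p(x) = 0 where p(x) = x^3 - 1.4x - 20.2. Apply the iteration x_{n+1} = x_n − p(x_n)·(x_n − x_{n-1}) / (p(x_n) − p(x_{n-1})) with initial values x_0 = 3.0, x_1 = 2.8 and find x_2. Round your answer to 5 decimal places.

2.89094

p(3.0) = 2.6000000, p(2.8) = -2.1680000
x_2 = 2.8000000 − (-2.1680000)·(2.8000000 − 3.0000000) / (-2.1680000 − 2.6000000) = 2.8000000 − (0.4336000)/(-4.7680000) = 2.8909396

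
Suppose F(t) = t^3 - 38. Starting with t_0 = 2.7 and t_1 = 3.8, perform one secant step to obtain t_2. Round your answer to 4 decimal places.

3.2726

F(2.7) = -18.317000, F(3.8) = 16.872000
t_2 = 3.800000 − 16.872000·(3.800000 − 2.700000) / (16.872000 − (-18.317000)) = 3.800000 − (18.559200)/(35.189000) = 3.272585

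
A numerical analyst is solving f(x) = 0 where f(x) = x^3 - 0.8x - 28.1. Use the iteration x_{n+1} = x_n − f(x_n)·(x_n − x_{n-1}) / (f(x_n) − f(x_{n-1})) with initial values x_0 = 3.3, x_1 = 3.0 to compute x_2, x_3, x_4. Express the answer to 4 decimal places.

3.1207, 3.1282, 3.1279

f(3.3) = 5.197000, f(3.0) = -3.500000
x_2 = 3.000000 − (-3.500000)·(3.000000 − 3.300000) / (-3.500000 − 5.197000) = 3.000000 − (1.050000)/(-8.697000) = 3.120731
f(3.120731) = -0.203896
x_3 = 3.120731 − (-0.203896)·(3.120731 − 3.000000) / (-0.203896 − (-3.500000)) = 3.120731 − (-0.024617)/(3.296104) = 3.128200
f(3.128200) = 0.008855
x_4 = 3.128200 − 0.008855·(3.128200 − 3.120731) / (0.008855 − (-0.203896)) = 3.128200 − (0.000066)/(0.212751) = 3.127889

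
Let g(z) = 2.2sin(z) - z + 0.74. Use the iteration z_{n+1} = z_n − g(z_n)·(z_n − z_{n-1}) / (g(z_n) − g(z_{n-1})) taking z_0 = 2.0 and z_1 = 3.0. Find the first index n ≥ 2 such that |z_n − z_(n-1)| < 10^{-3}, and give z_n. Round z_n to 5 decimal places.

g(2.0) = 0.7404543, g(3.0) = -1.9495360
z_2 = 3.0000000 − (-1.9495360)·(1.0000000)/(-2.6899903) = 2.2752628;  |Δ| = 0.7247372
g(2.2752628) = 0.1410429
z_3 = 2.2752628 − 0.1410429·(-0.7247372)/(2.0905789) = 2.3241579;  |Δ| = 0.0488951
g(2.3241579) = 0.0205074
z_4 = 2.3241579 − 0.0205074·(0.0488951)/(-0.1205355) = 2.3324767;  |Δ| = 0.0083188
g(2.3324767) = -0.0003867
z_5 = 2.3324767 − (-0.0003867)·(0.0083188)/(-0.0208941) = 2.3323228;  |Δ| = 0.0001539
|z_5 − z_4| = 0.0001539 < 10^{-3}

n = 5, z_n = 2.33232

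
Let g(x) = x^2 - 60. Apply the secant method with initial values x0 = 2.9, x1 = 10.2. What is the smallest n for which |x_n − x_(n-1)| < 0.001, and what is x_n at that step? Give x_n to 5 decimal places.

g(2.9) = -51.5900000, g(10.2) = 44.0400000
x2 = 10.2000000 − 44.0400000·(7.3000000)/(95.6300000) = 6.8381679;  |Δ| = 3.3618321
g(6.8381679) = -13.2394592
x3 = 6.8381679 − (-13.2394592)·(-3.3618321)/(-57.2794592) = 7.6152151;  |Δ| = 0.7770471
g(7.6152151) = -2.0084997
x4 = 7.6152151 − (-2.0084997)·(0.7770471)/(11.2309596) = 7.7541790;  |Δ| = 0.1389640
g(7.7541790) = 0.1272926
x5 = 7.7541790 − 0.1272926·(0.1389640)/(2.1357922) = 7.7458968;  |Δ| = 0.0082822
g(7.7458968) = -0.0010823
x6 = 7.7458968 − (-0.0010823)·(-0.0082822)/(-0.1283749) = 7.7459667;  |Δ| = 0.0000698
|x6 − x5| = 0.0000698 < 0.001

n = 6, x_n = 7.74597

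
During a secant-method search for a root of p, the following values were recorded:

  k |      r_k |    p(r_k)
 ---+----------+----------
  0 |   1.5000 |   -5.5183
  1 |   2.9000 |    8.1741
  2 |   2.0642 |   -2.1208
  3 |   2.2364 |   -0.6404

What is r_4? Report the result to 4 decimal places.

r_4 = 2.2364 − (-0.6404)·(2.2364 − 2.0642) / (-0.6404 − (-2.1208))
   = 2.2364 − (-0.110277)/(1.480400) = 2.310891

2.3109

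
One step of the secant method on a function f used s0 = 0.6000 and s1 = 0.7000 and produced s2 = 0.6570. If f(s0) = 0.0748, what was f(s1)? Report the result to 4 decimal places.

-0.0564

The secant line through (0.6000, 0.0748) and (0.7000, f(s1)) crosses zero at s2 = 0.6570.
So (0.6000, 0.0748), (0.7000, f(s1)), (0.6570, 0) are collinear:
f(s1) = 0.0748 · (0.7000 − 0.6570) / (0.6000 − 0.6570) = 0.0748 · (0.043000)/(-0.057000) = -0.056428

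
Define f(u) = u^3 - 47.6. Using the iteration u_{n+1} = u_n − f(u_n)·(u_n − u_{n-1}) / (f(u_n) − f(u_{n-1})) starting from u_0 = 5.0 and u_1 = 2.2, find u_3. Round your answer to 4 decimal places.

f(5.0) = 77.400000, f(2.2) = -36.952000
u_2 = 2.200000 − (-36.952000)·(2.200000 − 5.000000) / (-36.952000 − 77.400000) = 2.200000 − (103.465600)/(-114.352000) = 3.104799
f(3.104799) = -17.670424
u_3 = 3.104799 − (-17.670424)·(3.104799 − 2.200000) / (-17.670424 − (-36.952000)) = 3.104799 − (-15.988186)/(19.281576) = 3.933994

3.9340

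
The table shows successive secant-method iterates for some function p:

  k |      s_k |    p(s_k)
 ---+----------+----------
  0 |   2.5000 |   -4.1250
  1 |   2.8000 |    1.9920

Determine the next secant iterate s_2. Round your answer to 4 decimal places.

s_2 = 2.8000 − 1.9920·(2.8000 − 2.5000) / (1.9920 − (-4.1250))
   = 2.8000 − (0.597600)/(6.117000) = 2.702305

2.7023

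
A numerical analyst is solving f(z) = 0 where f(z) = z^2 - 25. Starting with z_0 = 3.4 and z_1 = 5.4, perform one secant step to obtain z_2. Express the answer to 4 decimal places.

f(3.4) = -13.440000, f(5.4) = 4.160000
z_2 = 5.400000 − 4.160000·(5.400000 − 3.400000) / (4.160000 − (-13.440000)) = 5.400000 − (8.320000)/(17.600000) = 4.927273

4.9273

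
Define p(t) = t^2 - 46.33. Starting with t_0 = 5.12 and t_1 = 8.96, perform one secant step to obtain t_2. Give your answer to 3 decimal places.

p(5.12) = -20.11560, p(8.96) = 33.95160
t_2 = 8.96000 − 33.95160·(8.96000 − 5.12000) / (33.95160 − (-20.11560)) = 8.96000 − (130.37414)/(54.06720) = 6.54866

6.549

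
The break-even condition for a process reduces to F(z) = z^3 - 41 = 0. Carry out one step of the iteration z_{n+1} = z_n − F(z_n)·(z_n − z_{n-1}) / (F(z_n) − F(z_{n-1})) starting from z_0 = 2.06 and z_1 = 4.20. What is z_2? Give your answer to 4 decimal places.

F(2.06) = -32.258184, F(4.20) = 33.088000
z_2 = 4.200000 − 33.088000·(4.200000 − 2.060000) / (33.088000 − (-32.258184)) = 4.200000 − (70.808320)/(65.346184) = 3.116412

3.1164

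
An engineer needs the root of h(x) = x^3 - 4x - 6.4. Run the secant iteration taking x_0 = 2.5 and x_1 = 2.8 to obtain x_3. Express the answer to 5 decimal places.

2.55054

h(2.5) = -0.7750000, h(2.8) = 4.3520000
x_2 = 2.8000000 − 4.3520000·(2.8000000 − 2.5000000) / (4.3520000 − (-0.7750000)) = 2.8000000 − (1.3056000)/(5.1270000) = 2.5453482
h(2.5453482) = -0.0905980
x_3 = 2.5453482 − (-0.0905980)·(2.5453482 − 2.8000000) / (-0.0905980 − 4.3520000) = 2.5453482 − (0.0230710)/(-4.4425980) = 2.5505413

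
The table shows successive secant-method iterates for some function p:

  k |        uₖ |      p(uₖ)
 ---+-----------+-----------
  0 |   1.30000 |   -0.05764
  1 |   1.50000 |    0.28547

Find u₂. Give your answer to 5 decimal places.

1.33360

u₂ = 1.50000 − 0.28547·(1.50000 − 1.30000) / (0.28547 − (-0.05764))
   = 1.50000 − (0.0570940)/(0.3431100) = 1.3335986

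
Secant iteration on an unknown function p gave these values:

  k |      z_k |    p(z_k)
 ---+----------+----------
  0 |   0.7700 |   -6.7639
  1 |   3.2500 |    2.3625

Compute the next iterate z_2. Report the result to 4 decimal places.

z_2 = 3.2500 − 2.3625·(3.2500 − 0.7700) / (2.3625 − (-6.7639))
   = 3.2500 − (5.859000)/(9.126400) = 2.608016

2.6080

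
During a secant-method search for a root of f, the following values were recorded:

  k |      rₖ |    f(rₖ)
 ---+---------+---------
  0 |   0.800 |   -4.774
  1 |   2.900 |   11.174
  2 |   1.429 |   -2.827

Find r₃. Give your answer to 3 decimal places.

r₃ = 1.429 − (-2.827)·(1.429 − 2.900) / (-2.827 − 11.174)
   = 1.429 − (4.15852)/(-14.00100) = 1.72602

1.726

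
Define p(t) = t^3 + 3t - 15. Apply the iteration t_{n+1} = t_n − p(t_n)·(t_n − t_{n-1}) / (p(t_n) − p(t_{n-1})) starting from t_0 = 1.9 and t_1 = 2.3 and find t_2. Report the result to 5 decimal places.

p(1.9) = -2.4410000, p(2.3) = 4.0670000
t_2 = 2.3000000 − 4.0670000·(2.3000000 − 1.9000000) / (4.0670000 − (-2.4410000)) = 2.3000000 − (1.6268000)/(6.5080000) = 2.0500307

2.05003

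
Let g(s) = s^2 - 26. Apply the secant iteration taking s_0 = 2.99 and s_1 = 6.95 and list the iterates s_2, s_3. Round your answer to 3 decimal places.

g(2.99) = -17.05990, g(6.95) = 22.30250
s_2 = 6.95000 − 22.30250·(6.95000 − 2.99000) / (22.30250 − (-17.05990)) = 6.95000 − (88.31790)/(39.36240) = 4.70629
g(4.70629) = -3.85086
s_3 = 4.70629 − (-3.85086)·(4.70629 − 6.95000) / (-3.85086 − 22.30250) = 4.70629 − (8.64021)/(-26.15336) = 5.03665

4.706, 5.037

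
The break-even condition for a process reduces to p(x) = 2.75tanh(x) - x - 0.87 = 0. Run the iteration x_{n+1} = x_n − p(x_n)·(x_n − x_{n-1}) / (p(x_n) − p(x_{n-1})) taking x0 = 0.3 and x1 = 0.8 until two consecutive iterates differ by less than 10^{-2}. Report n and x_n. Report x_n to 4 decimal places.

n = 5, x_n = 0.5929

p(0.3) = -0.368890, p(0.8) = 0.156101
x2 = 0.800000 − 0.156101·(0.500000)/(0.524991) = 0.651330;  |Δ| = 0.148670
p(0.651330) = 0.053223
x3 = 0.651330 − 0.053223·(-0.148670)/(-0.102879) = 0.574418;  |Δ| = 0.076912
p(0.574418) = -0.018278
x4 = 0.574418 − (-0.018278)·(-0.076912)/(-0.071501) = 0.594079;  |Δ| = 0.019661
p(0.594079) = 0.001184
x5 = 0.594079 − 0.001184·(0.019661)/(0.019462) = 0.592883;  |Δ| = 0.001196
|x5 − x4| = 0.001196 < 10^{-2}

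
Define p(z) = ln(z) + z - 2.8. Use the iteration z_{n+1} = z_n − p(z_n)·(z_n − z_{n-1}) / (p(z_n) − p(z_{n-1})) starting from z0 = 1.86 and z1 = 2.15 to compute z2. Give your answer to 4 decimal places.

2.0730

p(1.86) = -0.319424, p(2.15) = 0.115468
z2 = 2.150000 − 0.115468·(2.150000 − 1.860000) / (0.115468 − (-0.319424)) = 2.150000 − (0.033486)/(0.434891) = 2.073002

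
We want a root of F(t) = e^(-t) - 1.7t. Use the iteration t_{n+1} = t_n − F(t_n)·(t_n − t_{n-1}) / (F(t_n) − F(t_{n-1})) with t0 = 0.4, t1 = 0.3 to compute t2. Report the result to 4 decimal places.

0.3960

F(0.4) = -0.009680, F(0.3) = 0.230818
t2 = 0.300000 − 0.230818·(0.300000 − 0.400000) / (0.230818 − (-0.009680)) = 0.300000 − (-0.023082)/(0.240498) = 0.395975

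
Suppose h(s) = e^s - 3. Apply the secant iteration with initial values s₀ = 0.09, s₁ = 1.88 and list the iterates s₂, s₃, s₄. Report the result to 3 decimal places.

h(0.09) = -1.90583, h(1.88) = 3.55350
s₂ = 1.88000 − 3.55350·(1.88000 − 0.09000) / (3.55350 − (-1.90583)) = 1.88000 − (6.36077)/(5.45933) = 0.71488
h(0.71488) = -0.95606
s₃ = 0.71488 − (-0.95606)·(0.71488 − 1.88000) / (-0.95606 − 3.55350) = 0.71488 − (1.11392)/(-4.50956) = 0.96189
h(0.96189) = -0.38335
s₄ = 0.96189 − (-0.38335)·(0.96189 − 0.71488) / (-0.38335 − (-0.95606)) = 0.96189 − (-0.09469)/(0.57270) = 1.12724

0.715, 0.962, 1.127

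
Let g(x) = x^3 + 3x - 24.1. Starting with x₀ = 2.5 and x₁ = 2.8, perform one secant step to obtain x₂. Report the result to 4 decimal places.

2.5405

g(2.5) = -0.975000, g(2.8) = 6.252000
x₂ = 2.800000 − 6.252000·(2.800000 − 2.500000) / (6.252000 − (-0.975000)) = 2.800000 − (1.875600)/(7.227000) = 2.540473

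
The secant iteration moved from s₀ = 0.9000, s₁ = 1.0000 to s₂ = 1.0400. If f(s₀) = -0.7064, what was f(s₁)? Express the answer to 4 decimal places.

-0.2018

The secant line through (0.9000, -0.7064) and (1.0000, f(s₁)) crosses zero at s₂ = 1.0400.
So (0.9000, -0.7064), (1.0000, f(s₁)), (1.0400, 0) are collinear:
f(s₁) = -0.7064 · (1.0000 − 1.0400) / (0.9000 − 1.0400) = -0.7064 · (-0.040000)/(-0.140000) = -0.201829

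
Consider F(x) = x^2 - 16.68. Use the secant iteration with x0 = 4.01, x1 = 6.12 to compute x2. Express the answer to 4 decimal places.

F(4.01) = -0.599900, F(6.12) = 20.774400
x2 = 6.120000 − 20.774400·(6.120000 − 4.010000) / (20.774400 − (-0.599900)) = 6.120000 − (43.833984)/(21.374300) = 4.069220

4.0692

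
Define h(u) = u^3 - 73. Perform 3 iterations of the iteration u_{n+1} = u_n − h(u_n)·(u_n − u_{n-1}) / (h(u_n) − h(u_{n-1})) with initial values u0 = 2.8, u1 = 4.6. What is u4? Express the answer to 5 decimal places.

4.17995

h(2.8) = -51.0480000, h(4.6) = 24.3360000
u2 = 4.6000000 − 24.3360000·(4.6000000 − 2.8000000) / (24.3360000 − (-51.0480000)) = 4.6000000 − (43.8048000)/(75.3840000) = 4.0189112
h(4.0189112) = -8.0879653
u3 = 4.0189112 − (-8.0879653)·(4.0189112 − 4.6000000) / (-8.0879653 − 24.3360000) = 4.0189112 − (4.6998262)/(-32.4239653) = 4.1638603
h(4.1638603) = -0.8081022
u4 = 4.1638603 − (-0.8081022)·(4.1638603 − 4.0189112) / (-0.8081022 − (-8.0879653)) = 4.1638603 − (-0.1171337)/(7.2798630) = 4.1799504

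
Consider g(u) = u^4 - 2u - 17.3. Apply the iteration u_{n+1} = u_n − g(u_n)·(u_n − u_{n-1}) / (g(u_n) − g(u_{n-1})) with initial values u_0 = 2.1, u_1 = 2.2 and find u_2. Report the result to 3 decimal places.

g(2.1) = -2.05190, g(2.2) = 1.72560
u_2 = 2.20000 − 1.72560·(2.20000 − 2.10000) / (1.72560 − (-2.05190)) = 2.20000 − (0.17256)/(3.77750) = 2.15432

2.154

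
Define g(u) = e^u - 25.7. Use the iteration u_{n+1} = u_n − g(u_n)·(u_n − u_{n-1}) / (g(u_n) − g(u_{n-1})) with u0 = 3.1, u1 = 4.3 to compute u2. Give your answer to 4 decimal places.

g(3.1) = -3.502049, g(4.3) = 47.999794
u2 = 4.300000 − 47.999794·(4.300000 − 3.100000) / (47.999794 − (-3.502049)) = 4.300000 − (57.599752)/(51.501842) = 3.181598

3.1816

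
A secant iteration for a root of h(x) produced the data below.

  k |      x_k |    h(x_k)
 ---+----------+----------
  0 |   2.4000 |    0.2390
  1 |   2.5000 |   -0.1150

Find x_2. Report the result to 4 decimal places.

2.4675

x_2 = 2.5000 − (-0.1150)·(2.5000 − 2.4000) / (-0.1150 − 0.2390)
   = 2.5000 − (-0.011500)/(-0.354000) = 2.467514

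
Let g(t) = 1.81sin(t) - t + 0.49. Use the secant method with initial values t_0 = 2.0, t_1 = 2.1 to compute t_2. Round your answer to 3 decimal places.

g(2.0) = 0.13583, g(2.1) = -0.04759
t_2 = 2.10000 − (-0.04759)·(2.10000 − 2.00000) / (-0.04759 − 0.13583) = 2.10000 − (-0.00476)/(-0.18342) = 2.07405

2.074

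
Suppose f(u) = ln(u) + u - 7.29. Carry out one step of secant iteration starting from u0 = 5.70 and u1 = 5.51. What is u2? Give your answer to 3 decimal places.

f(5.70) = 0.15047, f(5.51) = -0.07344
u2 = 5.51000 − (-0.07344)·(5.51000 − 5.70000) / (-0.07344 − 0.15047) = 5.51000 − (0.01395)/(-0.22390) = 5.57232

5.572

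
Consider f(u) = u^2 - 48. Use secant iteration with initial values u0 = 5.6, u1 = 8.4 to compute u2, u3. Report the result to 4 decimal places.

6.7886, 6.9147

f(5.6) = -16.640000, f(8.4) = 22.560000
u2 = 8.400000 − 22.560000·(8.400000 − 5.600000) / (22.560000 − (-16.640000)) = 8.400000 − (63.168000)/(39.200000) = 6.788571
f(6.788571) = -1.915298
u3 = 6.788571 − (-1.915298)·(6.788571 − 8.400000) / (-1.915298 − 22.560000) = 6.788571 − (3.086366)/(-24.475298) = 6.914673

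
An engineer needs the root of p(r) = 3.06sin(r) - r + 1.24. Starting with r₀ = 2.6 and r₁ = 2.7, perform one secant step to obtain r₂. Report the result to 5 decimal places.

2.65882

p(2.6) = 0.2174342, p(2.7) = -0.1522176
r₂ = 2.7000000 − (-0.1522176)·(2.7000000 − 2.6000000) / (-0.1522176 − 0.2174342) = 2.7000000 − (-0.0152218)/(-0.3696518) = 2.6588214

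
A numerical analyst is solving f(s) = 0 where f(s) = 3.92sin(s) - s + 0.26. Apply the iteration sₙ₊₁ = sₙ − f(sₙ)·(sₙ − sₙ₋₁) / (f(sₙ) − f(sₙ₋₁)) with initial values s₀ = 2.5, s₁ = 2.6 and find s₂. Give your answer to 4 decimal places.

2.5249

f(2.5) = 0.106011, f(2.6) = -0.319235
s₂ = 2.600000 − (-0.319235)·(2.600000 − 2.500000) / (-0.319235 − 0.106011) = 2.600000 − (-0.031923)/(-0.425245) = 2.524929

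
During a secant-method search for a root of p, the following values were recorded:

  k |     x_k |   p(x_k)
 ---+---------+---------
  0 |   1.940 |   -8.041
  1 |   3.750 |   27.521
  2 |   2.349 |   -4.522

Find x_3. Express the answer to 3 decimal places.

2.547

x_3 = 2.349 − (-4.522)·(2.349 − 3.750) / (-4.522 − 27.521)
   = 2.349 − (6.33532)/(-32.04300) = 2.54671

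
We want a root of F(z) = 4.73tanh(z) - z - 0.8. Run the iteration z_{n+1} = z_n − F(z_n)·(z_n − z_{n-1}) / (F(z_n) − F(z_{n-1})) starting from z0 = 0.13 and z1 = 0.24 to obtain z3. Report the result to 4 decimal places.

F(0.13) = -0.318541, F(0.24) = 0.073895
z2 = 0.240000 − 0.073895·(0.240000 − 0.130000) / (0.073895 − (-0.318541)) = 0.240000 − (0.008128)/(0.392436) = 0.219287
F(0.219287) = 0.001629
z3 = 0.219287 − 0.001629·(0.219287 − 0.240000) / (0.001629 − 0.073895) = 0.219287 − (-0.000034)/(-0.072266) = 0.218820

0.2188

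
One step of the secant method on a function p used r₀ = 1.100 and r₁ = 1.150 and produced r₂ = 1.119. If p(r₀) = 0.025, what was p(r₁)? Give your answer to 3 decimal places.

The secant line through (1.100, 0.025) and (1.150, p(r₁)) crosses zero at r₂ = 1.119.
So (1.100, 0.025), (1.150, p(r₁)), (1.119, 0) are collinear:
p(r₁) = 0.025 · (1.150 − 1.119) / (1.100 − 1.119) = 0.025 · (0.03100)/(-0.01900) = -0.04079

-0.041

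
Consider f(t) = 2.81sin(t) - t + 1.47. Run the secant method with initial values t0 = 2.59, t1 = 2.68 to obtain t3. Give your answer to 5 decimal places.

2.69178

f(2.59) = 0.3525646, f(2.68) = 0.0415028
t2 = 2.6800000 − 0.0415028·(2.6800000 − 2.5900000) / (0.0415028 − 0.3525646) = 2.6800000 − (0.0037352)/(-0.3110618) = 2.6920081
f(2.6920081) = -0.0008061
t3 = 2.6920081 − (-0.0008061)·(2.6920081 − 2.6800000) / (-0.0008061 − 0.0415028) = 2.6920081 − (-0.0000097)/(-0.0423088) = 2.6917793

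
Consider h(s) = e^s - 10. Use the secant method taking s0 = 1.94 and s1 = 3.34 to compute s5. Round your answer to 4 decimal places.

2.3024

h(1.94) = -3.041249, h(3.34) = 18.219127
s2 = 3.340000 − 18.219127·(3.340000 − 1.940000) / (18.219127 − (-3.041249)) = 3.340000 − (25.506777)/(21.260376) = 2.140267
h(2.140267) = -1.498294
s3 = 2.140267 − (-1.498294)·(2.140267 − 3.340000) / (-1.498294 − 18.219127) = 2.140267 − (1.797553)/(-19.717421) = 2.231433
h(2.231433) = -0.686802
s4 = 2.231433 − (-0.686802)·(2.231433 − 2.140267) / (-0.686802 − (-1.498294)) = 2.231433 − (-0.062613)/(0.811492) = 2.308590
h(2.308590) = 0.060231
s5 = 2.308590 − 0.060231·(2.308590 − 2.231433) / (0.060231 − (-0.686802)) = 2.308590 − (0.004647)/(0.747033) = 2.302369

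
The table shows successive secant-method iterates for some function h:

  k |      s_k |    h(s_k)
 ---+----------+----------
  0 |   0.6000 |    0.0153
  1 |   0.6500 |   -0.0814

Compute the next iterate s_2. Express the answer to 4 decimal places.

0.6079

s_2 = 0.6500 − (-0.0814)·(0.6500 − 0.6000) / (-0.0814 − 0.0153)
   = 0.6500 − (-0.004070)/(-0.096700) = 0.607911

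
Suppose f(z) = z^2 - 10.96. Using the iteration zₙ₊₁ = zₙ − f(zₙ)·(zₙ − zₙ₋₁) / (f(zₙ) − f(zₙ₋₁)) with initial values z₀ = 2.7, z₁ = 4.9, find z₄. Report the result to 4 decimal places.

3.3111

f(2.7) = -3.670000, f(4.9) = 13.050000
z₂ = 4.900000 − 13.050000·(4.900000 − 2.700000) / (13.050000 − (-3.670000)) = 4.900000 − (28.710000)/(16.720000) = 3.182895
f(3.182895) = -0.829181
z₃ = 3.182895 − (-0.829181)·(3.182895 − 4.900000) / (-0.829181 − 13.050000) = 3.182895 − (1.423791)/(-13.879181) = 3.285479
f(3.285479) = -0.165625
z₄ = 3.285479 − (-0.165625)·(3.285479 − 3.182895) / (-0.165625 − (-0.829181)) = 3.285479 − (-0.016991)/(0.663556) = 3.311085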